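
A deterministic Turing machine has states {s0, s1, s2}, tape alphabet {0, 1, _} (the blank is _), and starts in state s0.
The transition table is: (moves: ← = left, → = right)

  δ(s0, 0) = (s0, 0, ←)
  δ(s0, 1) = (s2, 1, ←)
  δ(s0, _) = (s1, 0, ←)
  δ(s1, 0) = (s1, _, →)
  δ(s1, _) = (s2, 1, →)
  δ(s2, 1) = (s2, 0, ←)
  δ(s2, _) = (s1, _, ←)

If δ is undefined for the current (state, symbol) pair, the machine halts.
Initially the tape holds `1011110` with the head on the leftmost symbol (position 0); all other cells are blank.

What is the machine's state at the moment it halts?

s0 | __[1]011110   read 1 → write 1, move ←, go to s2
s2 | _[_]1011110   read _ → write _, move ←, go to s1
s1 | [_]_1011110   read _ → write 1, move →, go to s2
s2 | 1[_]1011110   read _ → write _, move ←, go to s1
s1 | [1]_1011110
No transition is defined for (s1, 1); M halts in state s1.

s1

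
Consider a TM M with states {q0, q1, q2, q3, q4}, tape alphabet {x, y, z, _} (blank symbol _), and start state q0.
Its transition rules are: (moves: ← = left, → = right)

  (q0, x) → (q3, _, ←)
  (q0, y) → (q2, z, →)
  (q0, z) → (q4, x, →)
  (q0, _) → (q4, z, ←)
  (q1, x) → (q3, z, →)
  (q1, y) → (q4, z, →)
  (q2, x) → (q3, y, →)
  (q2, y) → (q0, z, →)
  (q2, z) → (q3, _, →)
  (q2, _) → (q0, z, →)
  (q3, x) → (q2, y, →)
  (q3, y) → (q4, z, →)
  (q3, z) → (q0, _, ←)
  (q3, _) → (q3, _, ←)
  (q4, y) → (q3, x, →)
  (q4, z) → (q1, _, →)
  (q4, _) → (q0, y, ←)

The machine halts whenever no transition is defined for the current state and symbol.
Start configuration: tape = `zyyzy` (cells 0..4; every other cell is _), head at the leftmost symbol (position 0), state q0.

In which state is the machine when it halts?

q1

q0 | [z]yyzy___   read z → write x, move →, go to q4
q4 | x[y]yzy___   read y → write x, move →, go to q3
q3 | xx[y]zy___   read y → write z, move →, go to q4
q4 | xxz[z]y___   read z → write _, move →, go to q1
q1 | xxz_[y]___   read y → write z, move →, go to q4
q4 | xxz_z[_]__   read _ → write y, move ←, go to q0
q0 | xxz_[z]y__   read z → write x, move →, go to q4
q4 | xxz_x[y]__   read y → write x, move →, go to q3
q3 | xxz_xx[_]_   read _ → write _, move ←, go to q3
q3 | xxz_x[x]__   read x → write y, move →, go to q2
q2 | xxz_xy[_]_   read _ → write z, move →, go to q0
q0 | xxz_xyz[_]   read _ → write z, move ←, go to q4
q4 | xxz_xy[z]z   read z → write _, move →, go to q1
q1 | xxz_xy_[z]
No transition is defined for (q1, z); M halts in state q1.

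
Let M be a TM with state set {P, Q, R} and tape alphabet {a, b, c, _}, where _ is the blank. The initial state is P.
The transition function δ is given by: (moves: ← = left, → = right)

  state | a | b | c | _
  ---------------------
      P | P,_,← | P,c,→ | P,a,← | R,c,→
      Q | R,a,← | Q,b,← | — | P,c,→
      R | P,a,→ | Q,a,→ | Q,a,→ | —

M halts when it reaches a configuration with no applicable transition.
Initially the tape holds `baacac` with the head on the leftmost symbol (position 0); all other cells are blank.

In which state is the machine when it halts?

state=P head=0 tape=___[b]aacac   (P,b)→(P,c,→)
state=P head=1 tape=___c[a]acac   (P,a)→(P,_,←)
state=P head=0 tape=___[c]_acac   (P,c)→(P,a,←)
state=P head=-1 tape=__[_]a_acac   (P,_)→(R,c,→)
state=R head=0 tape=__c[a]_acac   (R,a)→(P,a,→)
state=P head=1 tape=__ca[_]acac   (P,_)→(R,c,→)
state=R head=2 tape=__cac[a]cac   (R,a)→(P,a,→)
state=P head=3 tape=__caca[c]ac   (P,c)→(P,a,←)
state=P head=2 tape=__cac[a]aac   (P,a)→(P,_,←)
state=P head=1 tape=__ca[c]_aac   (P,c)→(P,a,←)
state=P head=0 tape=__c[a]a_aac   (P,a)→(P,_,←)
state=P head=-1 tape=__[c]_a_aac   (P,c)→(P,a,←)
state=P head=-2 tape=_[_]a_a_aac   (P,_)→(R,c,→)
state=R head=-1 tape=_c[a]_a_aac   (R,a)→(P,a,→)
state=P head=0 tape=_ca[_]a_aac   (P,_)→(R,c,→)
state=R head=1 tape=_cac[a]_aac   (R,a)→(P,a,→)
state=P head=2 tape=_caca[_]aac   (P,_)→(R,c,→)
state=R head=3 tape=_cacac[a]ac   (R,a)→(P,a,→)
state=P head=4 tape=_cacaca[a]c   (P,a)→(P,_,←)
state=P head=3 tape=_cacac[a]_c   (P,a)→(P,_,←)
state=P head=2 tape=_caca[c]__c   (P,c)→(P,a,←)
state=P head=1 tape=_cac[a]a__c   (P,a)→(P,_,←)
state=P head=0 tape=_ca[c]_a__c   (P,c)→(P,a,←)
state=P head=-1 tape=_c[a]a_a__c   (P,a)→(P,_,←)
state=P head=-2 tape=_[c]_a_a__c   (P,c)→(P,a,←)
state=P head=-3 tape=[_]a_a_a__c   (P,_)→(R,c,→)
state=R head=-2 tape=c[a]_a_a__c   (R,a)→(P,a,→)
state=P head=-1 tape=ca[_]a_a__c   (P,_)→(R,c,→)
state=R head=0 tape=cac[a]_a__c   (R,a)→(P,a,→)
state=P head=1 tape=caca[_]a__c   (P,_)→(R,c,→)
state=R head=2 tape=cacac[a]__c   (R,a)→(P,a,→)
state=P head=3 tape=cacaca[_]_c   (P,_)→(R,c,→)
state=R head=4 tape=cacacac[_]c
No transition is defined for (R, _); M halts in state R.

R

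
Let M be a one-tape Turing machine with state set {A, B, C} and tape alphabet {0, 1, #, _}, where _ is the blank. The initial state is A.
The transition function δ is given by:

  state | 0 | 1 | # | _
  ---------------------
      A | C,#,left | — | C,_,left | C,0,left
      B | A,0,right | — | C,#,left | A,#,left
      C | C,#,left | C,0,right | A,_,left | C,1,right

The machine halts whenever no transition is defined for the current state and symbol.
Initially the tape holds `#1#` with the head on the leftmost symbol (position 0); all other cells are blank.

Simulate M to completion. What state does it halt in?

A

A | __[#]1#   read # → write _, move left, go to C
C | _[_]_1#   read _ → write 1, move right, go to C
C | _1[_]1#   read _ → write 1, move right, go to C
C | _11[1]#   read 1 → write 0, move right, go to C
C | _110[#]   read # → write _, move left, go to A
A | _11[0]_   read 0 → write #, move left, go to C
C | _1[1]#_   read 1 → write 0, move right, go to C
C | _10[#]_   read # → write _, move left, go to A
A | _1[0]__   read 0 → write #, move left, go to C
C | _[1]#__   read 1 → write 0, move right, go to C
C | _0[#]__   read # → write _, move left, go to A
A | _[0]___   read 0 → write #, move left, go to C
C | [_]#___   read _ → write 1, move right, go to C
C | 1[#]___   read # → write _, move left, go to A
A | [1]____
No transition is defined for (A, 1); M halts in state A.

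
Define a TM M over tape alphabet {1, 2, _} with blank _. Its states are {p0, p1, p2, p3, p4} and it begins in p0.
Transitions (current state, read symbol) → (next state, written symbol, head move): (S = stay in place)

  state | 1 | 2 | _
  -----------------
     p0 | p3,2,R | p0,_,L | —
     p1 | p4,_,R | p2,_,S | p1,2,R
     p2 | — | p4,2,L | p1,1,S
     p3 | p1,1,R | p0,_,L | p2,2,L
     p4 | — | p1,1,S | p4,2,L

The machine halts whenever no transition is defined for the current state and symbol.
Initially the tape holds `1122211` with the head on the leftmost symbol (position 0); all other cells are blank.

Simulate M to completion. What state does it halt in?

p0 | [1]122211   read 1 → write 2, move R, go to p3
p3 | 2[1]22211   read 1 → write 1, move R, go to p1
p1 | 21[2]2211   read 2 → write _, move S, go to p2
p2 | 21[_]2211   read _ → write 1, move S, go to p1
p1 | 21[1]2211   read 1 → write _, move R, go to p4
p4 | 21_[2]211   read 2 → write 1, move S, go to p1
p1 | 21_[1]211   read 1 → write _, move R, go to p4
p4 | 21__[2]11   read 2 → write 1, move S, go to p1
p1 | 21__[1]11   read 1 → write _, move R, go to p4
p4 | 21___[1]1
No transition is defined for (p4, 1); M halts in state p4.

p4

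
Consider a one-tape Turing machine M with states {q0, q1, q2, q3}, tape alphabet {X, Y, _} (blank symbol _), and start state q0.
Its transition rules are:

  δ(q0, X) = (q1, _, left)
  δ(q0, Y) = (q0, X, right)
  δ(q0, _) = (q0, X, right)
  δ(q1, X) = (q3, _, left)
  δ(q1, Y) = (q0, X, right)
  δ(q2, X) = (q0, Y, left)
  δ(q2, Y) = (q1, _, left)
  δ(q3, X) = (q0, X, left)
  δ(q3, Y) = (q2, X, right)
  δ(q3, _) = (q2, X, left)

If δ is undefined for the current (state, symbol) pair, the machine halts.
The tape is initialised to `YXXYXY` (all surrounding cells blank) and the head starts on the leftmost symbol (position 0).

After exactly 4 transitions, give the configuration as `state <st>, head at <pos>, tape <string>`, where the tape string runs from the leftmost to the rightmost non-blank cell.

q0 | __[Y]XXYXY   read Y → write X, move right, go to q0
q0 | __X[X]XYXY   read X → write _, move left, go to q1
q1 | __[X]_XYXY   read X → write _, move left, go to q3
q3 | _[_]__XYXY   read _ → write X, move left, go to q2
q2 | [_]X__XYXY
After 4 steps: state q2, head at -2, tape X__XYXY.

state q2, head at -2, tape X__XYXY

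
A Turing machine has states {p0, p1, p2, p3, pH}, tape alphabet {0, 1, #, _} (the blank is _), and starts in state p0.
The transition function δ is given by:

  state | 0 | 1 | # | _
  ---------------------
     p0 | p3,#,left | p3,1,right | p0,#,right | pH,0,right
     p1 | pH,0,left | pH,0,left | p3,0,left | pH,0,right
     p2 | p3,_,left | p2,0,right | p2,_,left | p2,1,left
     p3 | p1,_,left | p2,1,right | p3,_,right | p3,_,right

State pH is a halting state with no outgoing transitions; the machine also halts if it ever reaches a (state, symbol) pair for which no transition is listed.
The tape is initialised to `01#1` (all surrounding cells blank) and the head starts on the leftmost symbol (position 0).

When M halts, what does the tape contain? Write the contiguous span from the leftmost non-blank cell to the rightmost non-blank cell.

p0 | _[0]1#1__   read 0 → write #, move left, go to p3
p3 | [_]#1#1__   read _ → write _, move right, go to p3
p3 | _[#]1#1__   read # → write _, move right, go to p3
p3 | __[1]#1__   read 1 → write 1, move right, go to p2
p2 | __1[#]1__   read # → write _, move left, go to p2
p2 | __[1]_1__   read 1 → write 0, move right, go to p2
p2 | __0[_]1__   read _ → write 1, move left, go to p2
p2 | __[0]11__   read 0 → write _, move left, go to p3
p3 | _[_]_11__   read _ → write _, move right, go to p3
p3 | __[_]11__   read _ → write _, move right, go to p3
p3 | ___[1]1__   read 1 → write 1, move right, go to p2
p2 | ___1[1]__   read 1 → write 0, move right, go to p2
p2 | ___10[_]_   read _ → write 1, move left, go to p2
p2 | ___1[0]1_   read 0 → write _, move left, go to p3
p3 | ___[1]_1_   read 1 → write 1, move right, go to p2
p2 | ___1[_]1_   read _ → write 1, move left, go to p2
p2 | ___[1]11_   read 1 → write 0, move right, go to p2
p2 | ___0[1]1_   read 1 → write 0, move right, go to p2
p2 | ___00[1]_   read 1 → write 0, move right, go to p2
p2 | ___000[_]   read _ → write 1, move left, go to p2
p2 | ___00[0]1   read 0 → write _, move left, go to p3
p3 | ___0[0]_1   read 0 → write _, move left, go to p1
p1 | ___[0]__1   read 0 → write 0, move left, go to pH
pH | __[_]0__1
The non-blank tape span at halt is 0__1.

0__1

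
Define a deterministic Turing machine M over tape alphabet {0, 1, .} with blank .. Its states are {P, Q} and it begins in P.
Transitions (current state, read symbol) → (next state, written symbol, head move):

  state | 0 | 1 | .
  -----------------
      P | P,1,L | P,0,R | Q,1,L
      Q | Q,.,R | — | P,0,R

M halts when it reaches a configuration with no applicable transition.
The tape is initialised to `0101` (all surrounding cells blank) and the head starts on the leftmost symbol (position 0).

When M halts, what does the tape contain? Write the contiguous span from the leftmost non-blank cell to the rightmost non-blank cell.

P | ....[0]101.   read 0 → write 1, move L, go to P
P | ...[.]1101.   read . → write 1, move L, go to Q
Q | ..[.]11101.   read . → write 0, move R, go to P
P | ..0[1]1101.   read 1 → write 0, move R, go to P
P | ..00[1]101.   read 1 → write 0, move R, go to P
P | ..000[1]01.   read 1 → write 0, move R, go to P
P | ..0000[0]1.   read 0 → write 1, move L, go to P
P | ..000[0]11.   read 0 → write 1, move L, go to P
P | ..00[0]111.   read 0 → write 1, move L, go to P
P | ..0[0]1111.   read 0 → write 1, move L, go to P
P | ..[0]11111.   read 0 → write 1, move L, go to P
P | .[.]111111.   read . → write 1, move L, go to Q
Q | [.]1111111.   read . → write 0, move R, go to P
P | 0[1]111111.   read 1 → write 0, move R, go to P
P | 00[1]11111.   read 1 → write 0, move R, go to P
P | 000[1]1111.   read 1 → write 0, move R, go to P
P | 0000[1]111.   read 1 → write 0, move R, go to P
P | 00000[1]11.   read 1 → write 0, move R, go to P
P | 000000[1]1.   read 1 → write 0, move R, go to P
P | 0000000[1].   read 1 → write 0, move R, go to P
P | 00000000[.]   read . → write 1, move L, go to Q
Q | 0000000[0]1   read 0 → write ., move R, go to Q
Q | 0000000.[1]
The non-blank tape span at halt is 0000000.1.

0000000.1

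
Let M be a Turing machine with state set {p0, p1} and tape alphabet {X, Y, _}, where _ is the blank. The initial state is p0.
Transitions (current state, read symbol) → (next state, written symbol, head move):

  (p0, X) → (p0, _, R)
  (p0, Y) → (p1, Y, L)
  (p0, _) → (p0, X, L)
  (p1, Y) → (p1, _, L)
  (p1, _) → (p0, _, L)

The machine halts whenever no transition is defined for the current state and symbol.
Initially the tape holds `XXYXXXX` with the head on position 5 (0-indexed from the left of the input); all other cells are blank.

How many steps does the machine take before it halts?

28

state=p0 head=5 tape=XXYXX[X]X___   (p0,X)→(p0,_,R)
state=p0 head=6 tape=XXYXX_[X]___   (p0,X)→(p0,_,R)
state=p0 head=7 tape=XXYXX__[_]__   (p0,_)→(p0,X,L)
state=p0 head=6 tape=XXYXX_[_]X__   (p0,_)→(p0,X,L)
state=p0 head=5 tape=XXYXX[_]XX__   (p0,_)→(p0,X,L)
state=p0 head=4 tape=XXYX[X]XXX__   (p0,X)→(p0,_,R)
state=p0 head=5 tape=XXYX_[X]XX__   (p0,X)→(p0,_,R)
state=p0 head=6 tape=XXYX__[X]X__   (p0,X)→(p0,_,R)
state=p0 head=7 tape=XXYX___[X]__   (p0,X)→(p0,_,R)
state=p0 head=8 tape=XXYX____[_]_   (p0,_)→(p0,X,L)
state=p0 head=7 tape=XXYX___[_]X_   (p0,_)→(p0,X,L)
state=p0 head=6 tape=XXYX__[_]XX_   (p0,_)→(p0,X,L)
state=p0 head=5 tape=XXYX_[_]XXX_   (p0,_)→(p0,X,L)
state=p0 head=4 tape=XXYX[_]XXXX_   (p0,_)→(p0,X,L)
state=p0 head=3 tape=XXY[X]XXXXX_   (p0,X)→(p0,_,R)
state=p0 head=4 tape=XXY_[X]XXXX_   (p0,X)→(p0,_,R)
state=p0 head=5 tape=XXY__[X]XXX_   (p0,X)→(p0,_,R)
state=p0 head=6 tape=XXY___[X]XX_   (p0,X)→(p0,_,R)
state=p0 head=7 tape=XXY____[X]X_   (p0,X)→(p0,_,R)
state=p0 head=8 tape=XXY_____[X]_   (p0,X)→(p0,_,R)
state=p0 head=9 tape=XXY______[_]   (p0,_)→(p0,X,L)
state=p0 head=8 tape=XXY_____[_]X   (p0,_)→(p0,X,L)
state=p0 head=7 tape=XXY____[_]XX   (p0,_)→(p0,X,L)
state=p0 head=6 tape=XXY___[_]XXX   (p0,_)→(p0,X,L)
state=p0 head=5 tape=XXY__[_]XXXX   (p0,_)→(p0,X,L)
state=p0 head=4 tape=XXY_[_]XXXXX   (p0,_)→(p0,X,L)
state=p0 head=3 tape=XXY[_]XXXXXX   (p0,_)→(p0,X,L)
state=p0 head=2 tape=XX[Y]XXXXXXX   (p0,Y)→(p1,Y,L)
state=p1 head=1 tape=X[X]YXXXXXXX
M halts after 28 transitions.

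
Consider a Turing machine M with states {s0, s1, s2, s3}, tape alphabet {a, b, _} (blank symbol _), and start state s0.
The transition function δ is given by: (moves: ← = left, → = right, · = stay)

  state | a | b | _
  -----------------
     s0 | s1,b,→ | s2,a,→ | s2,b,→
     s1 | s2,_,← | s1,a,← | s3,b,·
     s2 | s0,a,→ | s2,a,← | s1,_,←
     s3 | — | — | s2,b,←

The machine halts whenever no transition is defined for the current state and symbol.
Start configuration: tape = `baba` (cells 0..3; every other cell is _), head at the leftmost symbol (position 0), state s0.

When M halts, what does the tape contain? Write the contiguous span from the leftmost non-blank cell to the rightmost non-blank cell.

s0 | [b]aba___   read b → write a, move →, go to s2
s2 | a[a]ba___   read a → write a, move →, go to s0
s0 | aa[b]a___   read b → write a, move →, go to s2
s2 | aaa[a]___   read a → write a, move →, go to s0
s0 | aaaa[_]__   read _ → write b, move →, go to s2
s2 | aaaab[_]_   read _ → write _, move ←, go to s1
s1 | aaaa[b]__   read b → write a, move ←, go to s1
s1 | aaa[a]a__   read a → write _, move ←, go to s2
s2 | aa[a]_a__   read a → write a, move →, go to s0
s0 | aaa[_]a__   read _ → write b, move →, go to s2
s2 | aaab[a]__   read a → write a, move →, go to s0
s0 | aaaba[_]_   read _ → write b, move →, go to s2
s2 | aaabab[_]   read _ → write _, move ←, go to s1
s1 | aaaba[b]_   read b → write a, move ←, go to s1
s1 | aaab[a]a_   read a → write _, move ←, go to s2
s2 | aaa[b]_a_   read b → write a, move ←, go to s2
s2 | aa[a]a_a_   read a → write a, move →, go to s0
s0 | aaa[a]_a_   read a → write b, move →, go to s1
s1 | aaab[_]a_   read _ → write b, move ·, go to s3
s3 | aaab[b]a_
The non-blank tape span at halt is aaabba.

aaabba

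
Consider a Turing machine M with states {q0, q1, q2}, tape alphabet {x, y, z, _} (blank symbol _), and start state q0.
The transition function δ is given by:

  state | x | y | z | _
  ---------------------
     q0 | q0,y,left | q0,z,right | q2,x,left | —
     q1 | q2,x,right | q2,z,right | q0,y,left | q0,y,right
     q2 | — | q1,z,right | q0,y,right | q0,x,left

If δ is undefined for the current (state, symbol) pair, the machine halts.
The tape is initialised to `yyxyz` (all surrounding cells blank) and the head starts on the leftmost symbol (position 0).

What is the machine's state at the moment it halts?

q0

state=q0 head=0 tape=[y]yxyz_   (q0,y)→(q0,z,right)
state=q0 head=1 tape=z[y]xyz_   (q0,y)→(q0,z,right)
state=q0 head=2 tape=zz[x]yz_   (q0,x)→(q0,y,left)
state=q0 head=1 tape=z[z]yyz_   (q0,z)→(q2,x,left)
state=q2 head=0 tape=[z]xyyz_   (q2,z)→(q0,y,right)
state=q0 head=1 tape=y[x]yyz_   (q0,x)→(q0,y,left)
state=q0 head=0 tape=[y]yyyz_   (q0,y)→(q0,z,right)
state=q0 head=1 tape=z[y]yyz_   (q0,y)→(q0,z,right)
state=q0 head=2 tape=zz[y]yz_   (q0,y)→(q0,z,right)
state=q0 head=3 tape=zzz[y]z_   (q0,y)→(q0,z,right)
state=q0 head=4 tape=zzzz[z]_   (q0,z)→(q2,x,left)
state=q2 head=3 tape=zzz[z]x_   (q2,z)→(q0,y,right)
state=q0 head=4 tape=zzzy[x]_   (q0,x)→(q0,y,left)
state=q0 head=3 tape=zzz[y]y_   (q0,y)→(q0,z,right)
state=q0 head=4 tape=zzzz[y]_   (q0,y)→(q0,z,right)
state=q0 head=5 tape=zzzzz[_]
No transition is defined for (q0, _); M halts in state q0.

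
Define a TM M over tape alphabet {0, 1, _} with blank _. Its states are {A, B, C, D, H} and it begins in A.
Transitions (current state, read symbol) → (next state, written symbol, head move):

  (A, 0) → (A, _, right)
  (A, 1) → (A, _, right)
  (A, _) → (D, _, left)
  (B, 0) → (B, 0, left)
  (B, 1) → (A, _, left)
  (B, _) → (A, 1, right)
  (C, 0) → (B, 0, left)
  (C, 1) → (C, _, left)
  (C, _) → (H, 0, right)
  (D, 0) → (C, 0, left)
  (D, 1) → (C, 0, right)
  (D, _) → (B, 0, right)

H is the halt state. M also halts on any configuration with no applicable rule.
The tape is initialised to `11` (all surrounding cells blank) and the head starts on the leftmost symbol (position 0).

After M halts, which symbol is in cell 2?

0

A | [1]1___   read 1 → write _, move right, go to A
A | _[1]___   read 1 → write _, move right, go to A
A | __[_]__   read _ → write _, move left, go to D
D | _[_]___   read _ → write 0, move right, go to B
B | _0[_]__   read _ → write 1, move right, go to A
A | _01[_]_   read _ → write _, move left, go to D
D | _0[1]__   read 1 → write 0, move right, go to C
C | _00[_]_   read _ → write 0, move right, go to H
H | _000[_]
Cell 2 holds 0 when M halts.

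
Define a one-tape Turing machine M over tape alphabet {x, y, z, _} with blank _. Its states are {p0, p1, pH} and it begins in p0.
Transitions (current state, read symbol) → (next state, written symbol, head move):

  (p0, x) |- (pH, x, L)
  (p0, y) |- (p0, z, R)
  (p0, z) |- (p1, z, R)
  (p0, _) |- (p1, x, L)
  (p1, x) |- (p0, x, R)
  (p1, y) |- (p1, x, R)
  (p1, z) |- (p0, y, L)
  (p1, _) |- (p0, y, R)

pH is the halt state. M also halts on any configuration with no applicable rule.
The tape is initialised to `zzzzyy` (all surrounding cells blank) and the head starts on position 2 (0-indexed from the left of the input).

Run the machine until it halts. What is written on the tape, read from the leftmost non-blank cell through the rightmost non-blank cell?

state=p0 head=2 tape=zz[z]zyy___   (p0,z)→(p1,z,R)
state=p1 head=3 tape=zzz[z]yy___   (p1,z)→(p0,y,L)
state=p0 head=2 tape=zz[z]yyy___   (p0,z)→(p1,z,R)
state=p1 head=3 tape=zzz[y]yy___   (p1,y)→(p1,x,R)
state=p1 head=4 tape=zzzx[y]y___   (p1,y)→(p1,x,R)
state=p1 head=5 tape=zzzxx[y]___   (p1,y)→(p1,x,R)
state=p1 head=6 tape=zzzxxx[_]__   (p1,_)→(p0,y,R)
state=p0 head=7 tape=zzzxxxy[_]_   (p0,_)→(p1,x,L)
state=p1 head=6 tape=zzzxxx[y]x_   (p1,y)→(p1,x,R)
state=p1 head=7 tape=zzzxxxx[x]_   (p1,x)→(p0,x,R)
state=p0 head=8 tape=zzzxxxxx[_]   (p0,_)→(p1,x,L)
state=p1 head=7 tape=zzzxxxx[x]x   (p1,x)→(p0,x,R)
state=p0 head=8 tape=zzzxxxxx[x]   (p0,x)→(pH,x,L)
state=pH head=7 tape=zzzxxxx[x]x
The non-blank tape span at halt is zzzxxxxxx.

zzzxxxxxx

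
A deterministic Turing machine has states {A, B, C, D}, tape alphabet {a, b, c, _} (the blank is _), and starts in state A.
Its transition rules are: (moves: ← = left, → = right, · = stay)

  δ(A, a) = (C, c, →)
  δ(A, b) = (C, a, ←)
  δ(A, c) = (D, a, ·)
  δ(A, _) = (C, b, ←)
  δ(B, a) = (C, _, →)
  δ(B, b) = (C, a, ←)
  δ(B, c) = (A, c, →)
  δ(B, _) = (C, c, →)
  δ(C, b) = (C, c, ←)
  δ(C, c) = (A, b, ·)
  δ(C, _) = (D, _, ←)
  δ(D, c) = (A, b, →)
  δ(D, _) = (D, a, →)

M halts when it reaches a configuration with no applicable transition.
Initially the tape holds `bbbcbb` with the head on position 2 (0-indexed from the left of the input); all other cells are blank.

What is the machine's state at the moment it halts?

A | __bb[b]cbb   read b → write a, move ←, go to C
C | __b[b]acbb   read b → write c, move ←, go to C
C | __[b]cacbb   read b → write c, move ←, go to C
C | _[_]ccacbb   read _ → write _, move ←, go to D
D | [_]_ccacbb   read _ → write a, move →, go to D
D | a[_]ccacbb   read _ → write a, move →, go to D
D | aa[c]cacbb   read c → write b, move →, go to A
A | aab[c]acbb   read c → write a, move ·, go to D
D | aab[a]acbb
No transition is defined for (D, a); M halts in state D.

D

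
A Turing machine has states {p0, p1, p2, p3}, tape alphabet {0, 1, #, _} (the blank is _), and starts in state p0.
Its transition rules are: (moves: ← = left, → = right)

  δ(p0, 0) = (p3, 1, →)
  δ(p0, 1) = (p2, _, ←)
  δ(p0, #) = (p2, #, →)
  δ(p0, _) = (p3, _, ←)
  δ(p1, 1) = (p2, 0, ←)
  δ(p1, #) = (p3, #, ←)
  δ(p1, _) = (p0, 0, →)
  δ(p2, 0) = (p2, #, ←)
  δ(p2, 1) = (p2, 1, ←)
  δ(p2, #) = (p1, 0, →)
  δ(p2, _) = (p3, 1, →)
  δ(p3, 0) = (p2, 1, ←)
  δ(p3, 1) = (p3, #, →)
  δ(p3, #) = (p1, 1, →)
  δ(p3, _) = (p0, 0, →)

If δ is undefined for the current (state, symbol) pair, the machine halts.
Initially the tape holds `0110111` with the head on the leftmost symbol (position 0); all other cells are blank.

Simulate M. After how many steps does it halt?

15

p0 | _[0]110111   read 0 → write 1, move →, go to p3
p3 | _1[1]10111   read 1 → write #, move →, go to p3
p3 | _1#[1]0111   read 1 → write #, move →, go to p3
p3 | _1##[0]111   read 0 → write 1, move ←, go to p2
p2 | _1#[#]1111   read # → write 0, move →, go to p1
p1 | _1#0[1]111   read 1 → write 0, move ←, go to p2
p2 | _1#[0]0111   read 0 → write #, move ←, go to p2
p2 | _1[#]#0111   read # → write 0, move →, go to p1
p1 | _10[#]0111   read # → write #, move ←, go to p3
p3 | _1[0]#0111   read 0 → write 1, move ←, go to p2
p2 | _[1]1#0111   read 1 → write 1, move ←, go to p2
p2 | [_]11#0111   read _ → write 1, move →, go to p3
p3 | 1[1]1#0111   read 1 → write #, move →, go to p3
p3 | 1#[1]#0111   read 1 → write #, move →, go to p3
p3 | 1##[#]0111   read # → write 1, move →, go to p1
p1 | 1##1[0]111
M halts after 15 transitions.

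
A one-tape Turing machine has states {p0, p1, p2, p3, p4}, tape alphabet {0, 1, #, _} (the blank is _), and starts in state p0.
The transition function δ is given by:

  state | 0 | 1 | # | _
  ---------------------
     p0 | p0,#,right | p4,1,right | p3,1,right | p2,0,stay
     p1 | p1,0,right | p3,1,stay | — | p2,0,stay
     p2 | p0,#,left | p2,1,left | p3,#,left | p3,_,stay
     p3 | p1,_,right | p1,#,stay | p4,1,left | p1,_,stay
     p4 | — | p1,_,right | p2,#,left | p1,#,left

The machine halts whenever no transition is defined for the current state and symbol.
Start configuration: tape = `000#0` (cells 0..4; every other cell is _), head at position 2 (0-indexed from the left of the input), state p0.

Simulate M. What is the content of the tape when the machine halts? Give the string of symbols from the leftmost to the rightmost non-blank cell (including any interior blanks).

0_#1##

state=p0 head=2 tape=00[0]#0_   (p0,0)→(p0,#,right)
state=p0 head=3 tape=00#[#]0_   (p0,#)→(p3,1,right)
state=p3 head=4 tape=00#1[0]_   (p3,0)→(p1,_,right)
state=p1 head=5 tape=00#1_[_]   (p1,_)→(p2,0,stay)
state=p2 head=5 tape=00#1_[0]   (p2,0)→(p0,#,left)
state=p0 head=4 tape=00#1[_]#   (p0,_)→(p2,0,stay)
state=p2 head=4 tape=00#1[0]#   (p2,0)→(p0,#,left)
state=p0 head=3 tape=00#[1]##   (p0,1)→(p4,1,right)
state=p4 head=4 tape=00#1[#]#   (p4,#)→(p2,#,left)
state=p2 head=3 tape=00#[1]##   (p2,1)→(p2,1,left)
state=p2 head=2 tape=00[#]1##   (p2,#)→(p3,#,left)
state=p3 head=1 tape=0[0]#1##   (p3,0)→(p1,_,right)
state=p1 head=2 tape=0_[#]1##
The non-blank tape span at halt is 0_#1##.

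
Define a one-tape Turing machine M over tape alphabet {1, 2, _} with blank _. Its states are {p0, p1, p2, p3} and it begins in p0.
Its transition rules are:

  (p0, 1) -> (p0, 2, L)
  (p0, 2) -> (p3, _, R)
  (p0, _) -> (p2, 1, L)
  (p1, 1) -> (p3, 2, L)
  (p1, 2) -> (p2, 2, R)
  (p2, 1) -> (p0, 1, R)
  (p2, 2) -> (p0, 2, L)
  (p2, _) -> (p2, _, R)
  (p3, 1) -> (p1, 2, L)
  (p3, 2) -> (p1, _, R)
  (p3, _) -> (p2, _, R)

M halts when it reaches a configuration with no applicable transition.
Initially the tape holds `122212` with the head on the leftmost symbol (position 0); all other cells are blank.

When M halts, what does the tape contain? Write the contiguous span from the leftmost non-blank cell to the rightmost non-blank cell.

1___1

p0 | __[1]22212_   read 1 → write 2, move L, go to p0
p0 | _[_]222212_   read _ → write 1, move L, go to p2
p2 | [_]1222212_   read _ → write _, move R, go to p2
p2 | _[1]222212_   read 1 → write 1, move R, go to p0
p0 | _1[2]22212_   read 2 → write _, move R, go to p3
p3 | _1_[2]2212_   read 2 → write _, move R, go to p1
p1 | _1__[2]212_   read 2 → write 2, move R, go to p2
p2 | _1__2[2]12_   read 2 → write 2, move L, go to p0
p0 | _1__[2]212_   read 2 → write _, move R, go to p3
p3 | _1___[2]12_   read 2 → write _, move R, go to p1
p1 | _1____[1]2_   read 1 → write 2, move L, go to p3
p3 | _1___[_]22_   read _ → write _, move R, go to p2
p2 | _1____[2]2_   read 2 → write 2, move L, go to p0
p0 | _1___[_]22_   read _ → write 1, move L, go to p2
p2 | _1__[_]122_   read _ → write _, move R, go to p2
p2 | _1___[1]22_   read 1 → write 1, move R, go to p0
p0 | _1___1[2]2_   read 2 → write _, move R, go to p3
p3 | _1___1_[2]_   read 2 → write _, move R, go to p1
p1 | _1___1__[_]
The non-blank tape span at halt is 1___1.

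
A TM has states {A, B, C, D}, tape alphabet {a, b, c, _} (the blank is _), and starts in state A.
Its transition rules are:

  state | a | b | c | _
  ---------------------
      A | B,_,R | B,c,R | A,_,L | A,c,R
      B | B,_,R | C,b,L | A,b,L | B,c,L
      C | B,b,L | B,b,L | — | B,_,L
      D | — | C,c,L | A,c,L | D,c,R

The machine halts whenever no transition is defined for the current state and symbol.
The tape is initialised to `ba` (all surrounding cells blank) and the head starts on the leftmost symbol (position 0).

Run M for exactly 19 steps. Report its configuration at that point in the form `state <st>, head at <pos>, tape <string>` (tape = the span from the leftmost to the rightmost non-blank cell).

A | ___[b]a_   read b → write c, move R, go to B
B | ___c[a]_   read a → write _, move R, go to B
B | ___c_[_]   read _ → write c, move L, go to B
B | ___c[_]c   read _ → write c, move L, go to B
B | ___[c]cc   read c → write b, move L, go to A
A | __[_]bcc   read _ → write c, move R, go to A
A | __c[b]cc   read b → write c, move R, go to B
B | __cc[c]c   read c → write b, move L, go to A
A | __c[c]bc   read c → write _, move L, go to A
A | __[c]_bc   read c → write _, move L, go to A
A | _[_]__bc   read _ → write c, move R, go to A
A | _c[_]_bc   read _ → write c, move R, go to A
A | _cc[_]bc   read _ → write c, move R, go to A
A | _ccc[b]c   read b → write c, move R, go to B
B | _cccc[c]   read c → write b, move L, go to A
A | _ccc[c]b   read c → write _, move L, go to A
A | _cc[c]_b   read c → write _, move L, go to A
A | _c[c]__b   read c → write _, move L, go to A
A | _[c]___b   read c → write _, move L, go to A
A | [_]____b
After 19 steps: state A, head at -3, tape b.

state A, head at -3, tape b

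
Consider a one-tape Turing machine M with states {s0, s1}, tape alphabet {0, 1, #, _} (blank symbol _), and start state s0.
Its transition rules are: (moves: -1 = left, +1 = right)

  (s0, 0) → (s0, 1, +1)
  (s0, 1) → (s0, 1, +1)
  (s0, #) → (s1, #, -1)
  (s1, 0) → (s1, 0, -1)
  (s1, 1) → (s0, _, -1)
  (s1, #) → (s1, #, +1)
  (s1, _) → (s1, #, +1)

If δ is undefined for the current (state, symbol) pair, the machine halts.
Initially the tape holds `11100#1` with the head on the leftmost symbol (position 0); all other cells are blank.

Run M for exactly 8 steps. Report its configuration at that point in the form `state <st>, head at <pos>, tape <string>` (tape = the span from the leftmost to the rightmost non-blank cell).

state=s0 head=0 tape=[1]1100#1   (s0,1)→(s0,1,+1)
state=s0 head=1 tape=1[1]100#1   (s0,1)→(s0,1,+1)
state=s0 head=2 tape=11[1]00#1   (s0,1)→(s0,1,+1)
state=s0 head=3 tape=111[0]0#1   (s0,0)→(s0,1,+1)
state=s0 head=4 tape=1111[0]#1   (s0,0)→(s0,1,+1)
state=s0 head=5 tape=11111[#]1   (s0,#)→(s1,#,-1)
state=s1 head=4 tape=1111[1]#1   (s1,1)→(s0,_,-1)
state=s0 head=3 tape=111[1]_#1   (s0,1)→(s0,1,+1)
state=s0 head=4 tape=1111[_]#1
After 8 steps: state s0, head at 4, tape 1111_#1.

state s0, head at 4, tape 1111_#1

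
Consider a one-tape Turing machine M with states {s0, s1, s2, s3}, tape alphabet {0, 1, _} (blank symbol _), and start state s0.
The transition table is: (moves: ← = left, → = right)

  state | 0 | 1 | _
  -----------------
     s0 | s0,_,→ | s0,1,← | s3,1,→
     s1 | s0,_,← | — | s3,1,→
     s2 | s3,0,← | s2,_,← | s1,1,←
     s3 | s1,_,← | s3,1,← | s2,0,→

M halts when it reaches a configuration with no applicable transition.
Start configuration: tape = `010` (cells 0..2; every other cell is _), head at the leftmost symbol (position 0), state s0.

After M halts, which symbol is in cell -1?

0

state=s0 head=0 tape=___[0]10   (s0,0)→(s0,_,→)
state=s0 head=1 tape=____[1]0   (s0,1)→(s0,1,←)
state=s0 head=0 tape=___[_]10   (s0,_)→(s3,1,→)
state=s3 head=1 tape=___1[1]0   (s3,1)→(s3,1,←)
state=s3 head=0 tape=___[1]10   (s3,1)→(s3,1,←)
state=s3 head=-1 tape=__[_]110   (s3,_)→(s2,0,→)
state=s2 head=0 tape=__0[1]10   (s2,1)→(s2,_,←)
state=s2 head=-1 tape=__[0]_10   (s2,0)→(s3,0,←)
state=s3 head=-2 tape=_[_]0_10   (s3,_)→(s2,0,→)
state=s2 head=-1 tape=_0[0]_10   (s2,0)→(s3,0,←)
state=s3 head=-2 tape=_[0]0_10   (s3,0)→(s1,_,←)
state=s1 head=-3 tape=[_]_0_10   (s1,_)→(s3,1,→)
state=s3 head=-2 tape=1[_]0_10   (s3,_)→(s2,0,→)
state=s2 head=-1 tape=10[0]_10   (s2,0)→(s3,0,←)
state=s3 head=-2 tape=1[0]0_10   (s3,0)→(s1,_,←)
state=s1 head=-3 tape=[1]_0_10
Cell -1 holds 0 when M halts.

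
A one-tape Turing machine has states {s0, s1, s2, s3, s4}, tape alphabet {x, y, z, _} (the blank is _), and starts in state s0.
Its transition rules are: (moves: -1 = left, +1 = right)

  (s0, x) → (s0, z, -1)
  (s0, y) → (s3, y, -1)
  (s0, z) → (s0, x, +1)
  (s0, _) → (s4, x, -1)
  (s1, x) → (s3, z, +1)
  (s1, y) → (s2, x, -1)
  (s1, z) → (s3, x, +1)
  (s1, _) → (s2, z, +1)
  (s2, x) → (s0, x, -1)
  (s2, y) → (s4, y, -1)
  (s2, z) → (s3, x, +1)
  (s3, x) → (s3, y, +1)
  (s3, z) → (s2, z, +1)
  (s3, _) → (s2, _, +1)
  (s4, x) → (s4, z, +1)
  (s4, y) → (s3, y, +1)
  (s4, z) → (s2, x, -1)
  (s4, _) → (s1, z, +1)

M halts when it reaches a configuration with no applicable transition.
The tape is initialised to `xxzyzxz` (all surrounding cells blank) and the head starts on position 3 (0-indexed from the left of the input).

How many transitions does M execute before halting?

state=s0 head=3 tape=__xxz[y]zxz   (s0,y)→(s3,y,-1)
state=s3 head=2 tape=__xx[z]yzxz   (s3,z)→(s2,z,+1)
state=s2 head=3 tape=__xxz[y]zxz   (s2,y)→(s4,y,-1)
state=s4 head=2 tape=__xx[z]yzxz   (s4,z)→(s2,x,-1)
state=s2 head=1 tape=__x[x]xyzxz   (s2,x)→(s0,x,-1)
state=s0 head=0 tape=__[x]xxyzxz   (s0,x)→(s0,z,-1)
state=s0 head=-1 tape=_[_]zxxyzxz   (s0,_)→(s4,x,-1)
state=s4 head=-2 tape=[_]xzxxyzxz   (s4,_)→(s1,z,+1)
state=s1 head=-1 tape=z[x]zxxyzxz   (s1,x)→(s3,z,+1)
state=s3 head=0 tape=zz[z]xxyzxz   (s3,z)→(s2,z,+1)
state=s2 head=1 tape=zzz[x]xyzxz   (s2,x)→(s0,x,-1)
state=s0 head=0 tape=zz[z]xxyzxz   (s0,z)→(s0,x,+1)
state=s0 head=1 tape=zzx[x]xyzxz   (s0,x)→(s0,z,-1)
state=s0 head=0 tape=zz[x]zxyzxz   (s0,x)→(s0,z,-1)
state=s0 head=-1 tape=z[z]zzxyzxz   (s0,z)→(s0,x,+1)
state=s0 head=0 tape=zx[z]zxyzxz   (s0,z)→(s0,x,+1)
state=s0 head=1 tape=zxx[z]xyzxz   (s0,z)→(s0,x,+1)
state=s0 head=2 tape=zxxx[x]yzxz   (s0,x)→(s0,z,-1)
state=s0 head=1 tape=zxx[x]zyzxz   (s0,x)→(s0,z,-1)
state=s0 head=0 tape=zx[x]zzyzxz   (s0,x)→(s0,z,-1)
state=s0 head=-1 tape=z[x]zzzyzxz   (s0,x)→(s0,z,-1)
state=s0 head=-2 tape=[z]zzzzyzxz   (s0,z)→(s0,x,+1)
state=s0 head=-1 tape=x[z]zzzyzxz   (s0,z)→(s0,x,+1)
state=s0 head=0 tape=xx[z]zzyzxz   (s0,z)→(s0,x,+1)
state=s0 head=1 tape=xxx[z]zyzxz   (s0,z)→(s0,x,+1)
state=s0 head=2 tape=xxxx[z]yzxz   (s0,z)→(s0,x,+1)
state=s0 head=3 tape=xxxxx[y]zxz   (s0,y)→(s3,y,-1)
state=s3 head=2 tape=xxxx[x]yzxz   (s3,x)→(s3,y,+1)
state=s3 head=3 tape=xxxxy[y]zxz
M halts after 28 transitions.

28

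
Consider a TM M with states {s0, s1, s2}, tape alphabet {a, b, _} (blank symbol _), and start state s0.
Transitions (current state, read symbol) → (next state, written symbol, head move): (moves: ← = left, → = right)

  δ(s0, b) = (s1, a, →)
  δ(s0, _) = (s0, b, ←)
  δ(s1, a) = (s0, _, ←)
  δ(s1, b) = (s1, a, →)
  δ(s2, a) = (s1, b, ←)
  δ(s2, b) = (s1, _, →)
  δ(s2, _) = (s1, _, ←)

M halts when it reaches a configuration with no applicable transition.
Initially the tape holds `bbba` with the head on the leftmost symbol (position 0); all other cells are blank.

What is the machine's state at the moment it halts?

s0 | [b]bba   read b → write a, move →, go to s1
s1 | a[b]ba   read b → write a, move →, go to s1
s1 | aa[b]a   read b → write a, move →, go to s1
s1 | aaa[a]   read a → write _, move ←, go to s0
s0 | aa[a]_
No transition is defined for (s0, a); M halts in state s0.

s0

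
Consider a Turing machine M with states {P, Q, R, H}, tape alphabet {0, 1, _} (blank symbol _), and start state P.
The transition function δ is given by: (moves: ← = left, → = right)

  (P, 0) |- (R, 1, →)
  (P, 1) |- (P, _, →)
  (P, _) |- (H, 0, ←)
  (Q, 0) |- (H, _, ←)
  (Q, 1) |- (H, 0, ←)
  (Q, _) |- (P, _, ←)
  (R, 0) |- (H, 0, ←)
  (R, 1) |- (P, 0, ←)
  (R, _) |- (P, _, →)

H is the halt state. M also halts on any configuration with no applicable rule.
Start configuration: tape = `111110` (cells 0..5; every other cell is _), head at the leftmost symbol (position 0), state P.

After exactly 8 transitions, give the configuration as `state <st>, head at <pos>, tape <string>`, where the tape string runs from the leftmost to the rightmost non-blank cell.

state H, head at 6, tape 1_0

P | [1]11110__   read 1 → write _, move →, go to P
P | _[1]1110__   read 1 → write _, move →, go to P
P | __[1]110__   read 1 → write _, move →, go to P
P | ___[1]10__   read 1 → write _, move →, go to P
P | ____[1]0__   read 1 → write _, move →, go to P
P | _____[0]__   read 0 → write 1, move →, go to R
R | _____1[_]_   read _ → write _, move →, go to P
P | _____1_[_]   read _ → write 0, move ←, go to H
H | _____1[_]0
After 8 steps: state H, head at 6, tape 1_0.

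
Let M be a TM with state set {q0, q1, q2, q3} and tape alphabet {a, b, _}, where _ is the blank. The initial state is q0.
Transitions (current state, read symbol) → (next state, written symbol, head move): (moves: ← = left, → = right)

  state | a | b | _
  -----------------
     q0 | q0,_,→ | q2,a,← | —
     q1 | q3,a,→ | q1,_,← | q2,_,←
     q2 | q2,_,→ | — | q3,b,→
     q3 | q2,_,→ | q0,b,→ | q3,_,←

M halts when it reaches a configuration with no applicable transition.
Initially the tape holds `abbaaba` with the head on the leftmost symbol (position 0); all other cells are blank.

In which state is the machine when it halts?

q2

state=q0 head=0 tape=[a]bbaaba   (q0,a)→(q0,_,→)
state=q0 head=1 tape=_[b]baaba   (q0,b)→(q2,a,←)
state=q2 head=0 tape=[_]abaaba   (q2,_)→(q3,b,→)
state=q3 head=1 tape=b[a]baaba   (q3,a)→(q2,_,→)
state=q2 head=2 tape=b_[b]aaba
No transition is defined for (q2, b); M halts in state q2.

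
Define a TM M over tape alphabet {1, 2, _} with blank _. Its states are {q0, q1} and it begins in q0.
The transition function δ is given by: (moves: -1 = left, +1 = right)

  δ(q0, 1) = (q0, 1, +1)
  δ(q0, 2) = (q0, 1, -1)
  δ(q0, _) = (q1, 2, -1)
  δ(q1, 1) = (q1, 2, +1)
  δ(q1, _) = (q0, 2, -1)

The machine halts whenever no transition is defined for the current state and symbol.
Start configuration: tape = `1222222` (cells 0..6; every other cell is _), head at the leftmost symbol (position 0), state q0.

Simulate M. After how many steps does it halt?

21

state=q0 head=0 tape=[1]222222_   (q0,1)→(q0,1,+1)
state=q0 head=1 tape=1[2]22222_   (q0,2)→(q0,1,-1)
state=q0 head=0 tape=[1]122222_   (q0,1)→(q0,1,+1)
state=q0 head=1 tape=1[1]22222_   (q0,1)→(q0,1,+1)
state=q0 head=2 tape=11[2]2222_   (q0,2)→(q0,1,-1)
state=q0 head=1 tape=1[1]12222_   (q0,1)→(q0,1,+1)
state=q0 head=2 tape=11[1]2222_   (q0,1)→(q0,1,+1)
state=q0 head=3 tape=111[2]222_   (q0,2)→(q0,1,-1)
state=q0 head=2 tape=11[1]1222_   (q0,1)→(q0,1,+1)
state=q0 head=3 tape=111[1]222_   (q0,1)→(q0,1,+1)
state=q0 head=4 tape=1111[2]22_   (q0,2)→(q0,1,-1)
state=q0 head=3 tape=111[1]122_   (q0,1)→(q0,1,+1)
state=q0 head=4 tape=1111[1]22_   (q0,1)→(q0,1,+1)
state=q0 head=5 tape=11111[2]2_   (q0,2)→(q0,1,-1)
state=q0 head=4 tape=1111[1]12_   (q0,1)→(q0,1,+1)
state=q0 head=5 tape=11111[1]2_   (q0,1)→(q0,1,+1)
state=q0 head=6 tape=111111[2]_   (q0,2)→(q0,1,-1)
state=q0 head=5 tape=11111[1]1_   (q0,1)→(q0,1,+1)
state=q0 head=6 tape=111111[1]_   (q0,1)→(q0,1,+1)
state=q0 head=7 tape=1111111[_]   (q0,_)→(q1,2,-1)
state=q1 head=6 tape=111111[1]2   (q1,1)→(q1,2,+1)
state=q1 head=7 tape=1111112[2]
M halts after 21 transitions.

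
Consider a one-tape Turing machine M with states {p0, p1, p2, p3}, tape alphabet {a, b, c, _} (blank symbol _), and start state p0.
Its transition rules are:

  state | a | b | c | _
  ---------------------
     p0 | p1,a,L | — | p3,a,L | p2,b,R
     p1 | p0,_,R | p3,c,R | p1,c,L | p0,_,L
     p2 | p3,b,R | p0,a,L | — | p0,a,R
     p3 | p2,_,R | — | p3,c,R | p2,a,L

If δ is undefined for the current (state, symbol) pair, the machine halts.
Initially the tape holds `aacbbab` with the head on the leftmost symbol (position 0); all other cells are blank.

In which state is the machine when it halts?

p0

p0 | __[a]acbbab   read a → write a, move L, go to p1
p1 | _[_]aacbbab   read _ → write _, move L, go to p0
p0 | [_]_aacbbab   read _ → write b, move R, go to p2
p2 | b[_]aacbbab   read _ → write a, move R, go to p0
p0 | ba[a]acbbab   read a → write a, move L, go to p1
p1 | b[a]aacbbab   read a → write _, move R, go to p0
p0 | b_[a]acbbab   read a → write a, move L, go to p1
p1 | b[_]aacbbab   read _ → write _, move L, go to p0
p0 | [b]_aacbbab
No transition is defined for (p0, b); M halts in state p0.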